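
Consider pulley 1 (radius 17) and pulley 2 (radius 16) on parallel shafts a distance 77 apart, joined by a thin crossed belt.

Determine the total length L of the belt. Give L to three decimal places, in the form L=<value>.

crossed belt: β = asin((r1+r2)/C) = asin(33/77) = 25.3769°
wrap1 = wrap2 = π + 2β = 230.7539°
tangent length = C·cosβ = 69.5701
L = (r1+r2)·wrap + 2·C·cosβ = 33·4.0274 + 2·69.5701 = 272.0449

L=272.045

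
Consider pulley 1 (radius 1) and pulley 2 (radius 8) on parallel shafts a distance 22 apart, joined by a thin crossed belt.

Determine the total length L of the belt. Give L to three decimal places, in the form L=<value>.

L=76.010

crossed belt: β = asin((r1+r2)/C) = asin(9/22) = 24.1477°
wrap1 = wrap2 = π + 2β = 228.2955°
tangent length = C·cosβ = 20.0749
L = (r1+r2)·wrap + 2·C·cosβ = 9·3.9845 + 2·20.0749 = 76.0103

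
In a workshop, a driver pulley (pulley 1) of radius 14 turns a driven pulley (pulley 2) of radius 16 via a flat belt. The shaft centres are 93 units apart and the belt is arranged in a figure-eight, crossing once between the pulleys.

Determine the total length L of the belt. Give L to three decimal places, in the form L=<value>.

L=290.012

crossed belt: β = asin((r1+r2)/C) = asin(30/93) = 18.8191°
wrap1 = wrap2 = π + 2β = 217.6381°
tangent length = C·cosβ = 88.0284
L = (r1+r2)·wrap + 2·C·cosβ = 30·3.7985 + 2·88.0284 = 290.0119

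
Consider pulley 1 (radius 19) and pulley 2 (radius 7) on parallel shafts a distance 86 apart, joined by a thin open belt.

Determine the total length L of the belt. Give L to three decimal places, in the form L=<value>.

open belt: β = asin((r2−r1)/C) = asin(-12/86) = -8.0209°
wrap1 = π − 2β = 196.0419°
wrap2 = π + 2β = 163.9581°
tangent length = C·cosβ = 85.1587
L = r1·wrap1 + r2·wrap2 + 2·C·cosβ = 19·3.4216 + 7·2.8616 + 2·85.1587 = 255.3586

L=255.359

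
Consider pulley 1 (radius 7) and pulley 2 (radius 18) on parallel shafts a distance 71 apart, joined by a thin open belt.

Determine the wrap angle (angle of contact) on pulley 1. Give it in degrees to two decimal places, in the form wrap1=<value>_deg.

open belt: β = asin((r2−r1)/C) = asin(11/71) = 8.9127°
wrap1 = π − 2β = 162.1746°
wrap2 = π + 2β = 197.8254°

wrap1=162.17_deg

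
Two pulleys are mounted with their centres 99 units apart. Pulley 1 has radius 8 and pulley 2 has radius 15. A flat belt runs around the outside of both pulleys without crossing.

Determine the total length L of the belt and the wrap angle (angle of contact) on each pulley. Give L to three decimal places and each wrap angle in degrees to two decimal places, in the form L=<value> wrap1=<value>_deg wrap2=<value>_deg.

L=270.752 wrap1=171.89_deg wrap2=188.11_deg

open belt: β = asin((r2−r1)/C) = asin(7/99) = 4.0546°
wrap1 = π − 2β = 171.8908°
wrap2 = π + 2β = 188.1092°
tangent length = C·cosβ = 98.7522
L = r1·wrap1 + r2·wrap2 + 2·C·cosβ = 8·3.0001 + 15·3.2831 + 2·98.7522 = 270.7518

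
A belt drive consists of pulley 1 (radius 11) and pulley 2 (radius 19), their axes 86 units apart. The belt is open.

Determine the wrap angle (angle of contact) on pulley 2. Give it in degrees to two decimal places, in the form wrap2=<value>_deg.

wrap2=190.68_deg

open belt: β = asin((r2−r1)/C) = asin(8/86) = 5.3376°
wrap1 = π − 2β = 169.3249°
wrap2 = π + 2β = 190.6751°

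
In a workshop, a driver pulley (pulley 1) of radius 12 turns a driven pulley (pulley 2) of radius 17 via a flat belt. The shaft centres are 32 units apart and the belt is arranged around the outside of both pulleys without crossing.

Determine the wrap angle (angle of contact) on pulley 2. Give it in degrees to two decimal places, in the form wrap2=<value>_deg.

wrap2=197.98_deg

open belt: β = asin((r2−r1)/C) = asin(5/32) = 8.9893°
wrap1 = π − 2β = 162.0214°
wrap2 = π + 2β = 197.9786°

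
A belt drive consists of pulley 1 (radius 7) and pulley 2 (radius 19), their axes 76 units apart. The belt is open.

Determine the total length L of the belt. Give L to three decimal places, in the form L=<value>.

open belt: β = asin((r2−r1)/C) = asin(12/76) = 9.0847°
wrap1 = π − 2β = 161.8306°
wrap2 = π + 2β = 198.1694°
tangent length = C·cosβ = 75.0467
L = r1·wrap1 + r2·wrap2 + 2·C·cosβ = 7·2.8245 + 19·3.4587 + 2·75.0467 = 235.5801

L=235.580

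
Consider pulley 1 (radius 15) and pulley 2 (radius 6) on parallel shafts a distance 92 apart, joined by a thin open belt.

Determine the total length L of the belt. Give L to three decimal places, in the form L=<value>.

L=250.855

open belt: β = asin((r2−r1)/C) = asin(-9/92) = -5.6140°
wrap1 = π − 2β = 191.2280°
wrap2 = π + 2β = 168.7720°
tangent length = C·cosβ = 91.5587
L = r1·wrap1 + r2·wrap2 + 2·C·cosβ = 15·3.3376 + 6·2.9456 + 2·91.5587 = 250.8546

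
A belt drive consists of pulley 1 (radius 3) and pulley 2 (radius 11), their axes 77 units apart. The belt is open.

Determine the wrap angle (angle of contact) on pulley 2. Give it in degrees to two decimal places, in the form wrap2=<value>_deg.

open belt: β = asin((r2−r1)/C) = asin(8/77) = 5.9636°
wrap1 = π − 2β = 168.0729°
wrap2 = π + 2β = 191.9271°

wrap2=191.93_deg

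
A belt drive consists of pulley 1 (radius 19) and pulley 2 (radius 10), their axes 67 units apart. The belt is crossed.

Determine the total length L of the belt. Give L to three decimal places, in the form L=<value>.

crossed belt: β = asin((r1+r2)/C) = asin(29/67) = 25.6477°
wrap1 = wrap2 = π + 2β = 231.2953°
tangent length = C·cosβ = 60.3987
L = (r1+r2)·wrap + 2·C·cosβ = 29·4.0369 + 2·60.3987 = 237.8664

L=237.866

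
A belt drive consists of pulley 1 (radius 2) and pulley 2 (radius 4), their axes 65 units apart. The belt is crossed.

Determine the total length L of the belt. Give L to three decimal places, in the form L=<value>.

L=149.404

crossed belt: β = asin((r1+r2)/C) = asin(6/65) = 5.2964°
wrap1 = wrap2 = π + 2β = 190.5928°
tangent length = C·cosβ = 64.7225
L = (r1+r2)·wrap + 2·C·cosβ = 6·3.3265 + 2·64.7225 = 149.4038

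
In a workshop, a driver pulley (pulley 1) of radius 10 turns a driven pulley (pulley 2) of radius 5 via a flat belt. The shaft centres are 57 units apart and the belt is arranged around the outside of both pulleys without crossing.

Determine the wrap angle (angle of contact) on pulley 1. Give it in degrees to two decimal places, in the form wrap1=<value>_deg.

wrap1=190.06_deg

open belt: β = asin((r2−r1)/C) = asin(-5/57) = -5.0324°
wrap1 = π − 2β = 190.0648°
wrap2 = π + 2β = 169.9352°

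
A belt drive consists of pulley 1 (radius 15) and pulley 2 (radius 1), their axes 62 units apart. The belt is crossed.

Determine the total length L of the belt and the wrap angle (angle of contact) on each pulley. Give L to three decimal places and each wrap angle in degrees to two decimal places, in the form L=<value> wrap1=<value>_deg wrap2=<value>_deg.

L=178.418 wrap1=209.91_deg wrap2=209.91_deg

crossed belt: β = asin((r1+r2)/C) = asin(16/62) = 14.9552°
wrap1 = wrap2 = π + 2β = 209.9105°
tangent length = C·cosβ = 59.8999
L = (r1+r2)·wrap + 2·C·cosβ = 16·3.6636 + 2·59.8999 = 178.4179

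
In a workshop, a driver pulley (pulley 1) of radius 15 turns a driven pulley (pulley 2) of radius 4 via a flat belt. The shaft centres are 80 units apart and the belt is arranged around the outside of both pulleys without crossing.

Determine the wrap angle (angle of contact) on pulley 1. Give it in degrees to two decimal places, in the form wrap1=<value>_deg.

open belt: β = asin((r2−r1)/C) = asin(-11/80) = -7.9032°
wrap1 = π − 2β = 195.8064°
wrap2 = π + 2β = 164.1936°

wrap1=195.81_deg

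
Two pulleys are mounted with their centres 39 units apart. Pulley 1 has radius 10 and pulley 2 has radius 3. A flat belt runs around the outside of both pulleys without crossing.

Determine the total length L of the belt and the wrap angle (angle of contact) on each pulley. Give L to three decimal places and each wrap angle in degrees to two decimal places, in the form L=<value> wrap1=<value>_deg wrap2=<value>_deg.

L=120.101 wrap1=200.68_deg wrap2=159.32_deg

open belt: β = asin((r2−r1)/C) = asin(-7/39) = -10.3399°
wrap1 = π − 2β = 200.6798°
wrap2 = π + 2β = 159.3202°
tangent length = C·cosβ = 38.3667
L = r1·wrap1 + r2·wrap2 + 2·C·cosβ = 10·3.5025 + 3·2.7807 + 2·38.3667 = 120.1005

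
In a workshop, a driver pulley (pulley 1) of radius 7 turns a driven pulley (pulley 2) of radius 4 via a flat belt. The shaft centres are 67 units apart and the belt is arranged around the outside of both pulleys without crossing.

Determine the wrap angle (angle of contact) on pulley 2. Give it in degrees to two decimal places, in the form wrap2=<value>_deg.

open belt: β = asin((r2−r1)/C) = asin(-3/67) = -2.5663°
wrap1 = π − 2β = 185.1327°
wrap2 = π + 2β = 174.8673°

wrap2=174.87_deg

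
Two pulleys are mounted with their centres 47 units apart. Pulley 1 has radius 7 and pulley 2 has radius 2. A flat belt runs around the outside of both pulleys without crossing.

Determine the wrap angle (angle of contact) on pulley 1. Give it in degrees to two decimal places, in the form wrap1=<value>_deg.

wrap1=192.21_deg

open belt: β = asin((r2−r1)/C) = asin(-5/47) = -6.1069°
wrap1 = π − 2β = 192.2137°
wrap2 = π + 2β = 167.7863°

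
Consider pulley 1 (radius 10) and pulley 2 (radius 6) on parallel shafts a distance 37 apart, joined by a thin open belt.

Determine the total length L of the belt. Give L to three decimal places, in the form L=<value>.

open belt: β = asin((r2−r1)/C) = asin(-4/37) = -6.2063°
wrap1 = π − 2β = 192.4125°
wrap2 = π + 2β = 167.5875°
tangent length = C·cosβ = 36.7831
L = r1·wrap1 + r2·wrap2 + 2·C·cosβ = 10·3.3582 + 6·2.9250 + 2·36.7831 = 124.6983

L=124.698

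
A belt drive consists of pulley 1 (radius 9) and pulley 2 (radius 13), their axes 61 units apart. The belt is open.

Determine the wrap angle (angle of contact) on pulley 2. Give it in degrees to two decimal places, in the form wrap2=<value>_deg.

open belt: β = asin((r2−r1)/C) = asin(4/61) = 3.7598°
wrap1 = π − 2β = 172.4804°
wrap2 = π + 2β = 187.5196°

wrap2=187.52_deg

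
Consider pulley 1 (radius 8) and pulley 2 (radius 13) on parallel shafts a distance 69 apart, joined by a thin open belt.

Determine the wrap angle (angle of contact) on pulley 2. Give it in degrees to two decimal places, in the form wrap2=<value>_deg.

open belt: β = asin((r2−r1)/C) = asin(5/69) = 4.1555°
wrap1 = π − 2β = 171.6890°
wrap2 = π + 2β = 188.3110°

wrap2=188.31_deg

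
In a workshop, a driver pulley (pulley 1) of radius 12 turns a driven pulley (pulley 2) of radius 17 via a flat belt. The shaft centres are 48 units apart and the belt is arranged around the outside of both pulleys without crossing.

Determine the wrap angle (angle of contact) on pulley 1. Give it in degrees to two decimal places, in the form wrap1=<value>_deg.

wrap1=168.04_deg

open belt: β = asin((r2−r1)/C) = asin(5/48) = 5.9792°
wrap1 = π − 2β = 168.0417°
wrap2 = π + 2β = 191.9583°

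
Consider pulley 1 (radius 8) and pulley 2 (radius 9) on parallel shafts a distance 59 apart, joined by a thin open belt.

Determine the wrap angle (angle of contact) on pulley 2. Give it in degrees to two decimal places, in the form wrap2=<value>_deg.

open belt: β = asin((r2−r1)/C) = asin(1/59) = 0.9712°
wrap1 = π − 2β = 178.0577°
wrap2 = π + 2β = 181.9423°

wrap2=181.94_deg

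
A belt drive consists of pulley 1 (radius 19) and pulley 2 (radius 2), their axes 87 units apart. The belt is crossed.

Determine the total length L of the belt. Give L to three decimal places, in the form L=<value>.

crossed belt: β = asin((r1+r2)/C) = asin(21/87) = 13.9680°
wrap1 = wrap2 = π + 2β = 207.9359°
tangent length = C·cosβ = 84.4275
L = (r1+r2)·wrap + 2·C·cosβ = 21·3.6292 + 2·84.4275 = 245.0675

L=245.067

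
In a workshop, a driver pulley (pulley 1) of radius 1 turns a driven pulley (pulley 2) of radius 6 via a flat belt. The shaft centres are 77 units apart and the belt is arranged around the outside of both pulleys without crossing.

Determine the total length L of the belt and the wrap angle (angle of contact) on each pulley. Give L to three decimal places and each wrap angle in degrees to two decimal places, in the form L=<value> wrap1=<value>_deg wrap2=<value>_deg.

open belt: β = asin((r2−r1)/C) = asin(5/77) = 3.7231°
wrap1 = π − 2β = 172.5538°
wrap2 = π + 2β = 187.4462°
tangent length = C·cosβ = 76.8375
L = r1·wrap1 + r2·wrap2 + 2·C·cosβ = 1·3.0116 + 6·3.2716 + 2·76.8375 = 176.3159

L=176.316 wrap1=172.55_deg wrap2=187.45_deg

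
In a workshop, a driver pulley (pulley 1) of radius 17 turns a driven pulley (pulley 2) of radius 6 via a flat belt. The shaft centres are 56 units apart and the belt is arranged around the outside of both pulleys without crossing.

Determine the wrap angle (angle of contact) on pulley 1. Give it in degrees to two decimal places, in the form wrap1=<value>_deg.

wrap1=202.66_deg

open belt: β = asin((r2−r1)/C) = asin(-11/56) = -11.3282°
wrap1 = π − 2β = 202.6564°
wrap2 = π + 2β = 157.3436°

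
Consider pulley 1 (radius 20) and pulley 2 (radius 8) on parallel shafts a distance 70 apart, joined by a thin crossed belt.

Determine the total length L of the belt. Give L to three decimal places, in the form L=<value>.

L=239.322

crossed belt: β = asin((r1+r2)/C) = asin(28/70) = 23.5782°
wrap1 = wrap2 = π + 2β = 227.1564°
tangent length = C·cosβ = 64.1561
L = (r1+r2)·wrap + 2·C·cosβ = 28·3.9646 + 2·64.1561 = 239.3217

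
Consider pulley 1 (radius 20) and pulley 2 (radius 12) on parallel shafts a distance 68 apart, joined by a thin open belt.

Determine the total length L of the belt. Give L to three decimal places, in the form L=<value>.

L=237.473

open belt: β = asin((r2−r1)/C) = asin(-8/68) = -6.7563°
wrap1 = π − 2β = 193.5127°
wrap2 = π + 2β = 166.4873°
tangent length = C·cosβ = 67.5278
L = r1·wrap1 + r2·wrap2 + 2·C·cosβ = 20·3.3774 + 12·2.9058 + 2·67.5278 = 237.4732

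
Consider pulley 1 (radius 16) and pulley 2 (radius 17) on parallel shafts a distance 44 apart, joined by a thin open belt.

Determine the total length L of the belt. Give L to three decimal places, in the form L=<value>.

open belt: β = asin((r2−r1)/C) = asin(1/44) = 1.3023°
wrap1 = π − 2β = 177.3954°
wrap2 = π + 2β = 182.6046°
tangent length = C·cosβ = 43.9886
L = r1·wrap1 + r2·wrap2 + 2·C·cosβ = 16·3.0961 + 17·3.1871 + 2·43.9886 = 191.6953

L=191.695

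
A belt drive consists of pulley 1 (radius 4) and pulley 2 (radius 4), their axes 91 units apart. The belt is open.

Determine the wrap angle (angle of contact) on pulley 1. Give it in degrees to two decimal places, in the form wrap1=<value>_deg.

wrap1=180.00_deg

open belt: β = asin((r2−r1)/C) = asin(0/91) = 0.0000°
wrap1 = π − 2β = 180.0000°
wrap2 = π + 2β = 180.0000°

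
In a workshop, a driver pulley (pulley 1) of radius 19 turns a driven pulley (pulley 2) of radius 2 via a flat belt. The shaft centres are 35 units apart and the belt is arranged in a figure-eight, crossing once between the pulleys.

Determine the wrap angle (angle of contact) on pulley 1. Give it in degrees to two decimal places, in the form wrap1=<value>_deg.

wrap1=253.74_deg

crossed belt: β = asin((r1+r2)/C) = asin(21/35) = 36.8699°
wrap1 = wrap2 = π + 2β = 253.7398°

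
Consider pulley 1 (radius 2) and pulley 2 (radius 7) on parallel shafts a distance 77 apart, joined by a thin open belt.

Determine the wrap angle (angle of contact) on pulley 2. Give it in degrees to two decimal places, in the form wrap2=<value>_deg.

open belt: β = asin((r2−r1)/C) = asin(5/77) = 3.7231°
wrap1 = π − 2β = 172.5538°
wrap2 = π + 2β = 187.4462°

wrap2=187.45_deg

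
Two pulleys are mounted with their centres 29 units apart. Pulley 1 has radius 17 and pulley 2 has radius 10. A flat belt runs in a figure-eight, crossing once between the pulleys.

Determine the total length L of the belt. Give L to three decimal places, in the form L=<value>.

crossed belt: β = asin((r1+r2)/C) = asin(27/29) = 68.5967°
wrap1 = wrap2 = π + 2β = 317.1933°
tangent length = C·cosβ = 10.5830
L = (r1+r2)·wrap + 2·C·cosβ = 27·5.5361 + 2·10.5830 = 170.6398

L=170.640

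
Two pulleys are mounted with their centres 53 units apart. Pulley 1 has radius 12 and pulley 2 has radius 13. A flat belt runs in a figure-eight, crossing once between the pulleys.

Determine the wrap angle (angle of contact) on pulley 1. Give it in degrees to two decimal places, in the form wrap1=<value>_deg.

wrap1=236.29_deg

crossed belt: β = asin((r1+r2)/C) = asin(25/53) = 28.1446°
wrap1 = wrap2 = π + 2β = 236.2892°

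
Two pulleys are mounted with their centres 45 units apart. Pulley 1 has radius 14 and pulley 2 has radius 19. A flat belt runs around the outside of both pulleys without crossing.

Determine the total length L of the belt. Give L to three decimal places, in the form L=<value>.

L=194.229

open belt: β = asin((r2−r1)/C) = asin(5/45) = 6.3794°
wrap1 = π − 2β = 167.2413°
wrap2 = π + 2β = 192.7587°
tangent length = C·cosβ = 44.7214
L = r1·wrap1 + r2·wrap2 + 2·C·cosβ = 14·2.9189 + 19·3.3643 + 2·44.7214 = 194.2287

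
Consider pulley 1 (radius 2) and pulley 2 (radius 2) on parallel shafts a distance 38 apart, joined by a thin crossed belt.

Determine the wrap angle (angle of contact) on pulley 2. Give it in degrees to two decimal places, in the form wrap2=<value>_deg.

wrap2=192.08_deg

crossed belt: β = asin((r1+r2)/C) = asin(4/38) = 6.0423°
wrap1 = wrap2 = π + 2β = 192.0847°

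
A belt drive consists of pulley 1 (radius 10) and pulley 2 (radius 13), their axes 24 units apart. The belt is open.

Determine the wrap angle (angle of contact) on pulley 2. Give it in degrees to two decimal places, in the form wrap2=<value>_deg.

wrap2=194.36_deg

open belt: β = asin((r2−r1)/C) = asin(3/24) = 7.1808°
wrap1 = π − 2β = 165.6385°
wrap2 = π + 2β = 194.3615°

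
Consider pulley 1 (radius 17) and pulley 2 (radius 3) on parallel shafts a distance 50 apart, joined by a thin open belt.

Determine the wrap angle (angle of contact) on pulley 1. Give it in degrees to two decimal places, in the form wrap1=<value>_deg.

open belt: β = asin((r2−r1)/C) = asin(-14/50) = -16.2602°
wrap1 = π − 2β = 212.5204°
wrap2 = π + 2β = 147.4796°

wrap1=212.52_deg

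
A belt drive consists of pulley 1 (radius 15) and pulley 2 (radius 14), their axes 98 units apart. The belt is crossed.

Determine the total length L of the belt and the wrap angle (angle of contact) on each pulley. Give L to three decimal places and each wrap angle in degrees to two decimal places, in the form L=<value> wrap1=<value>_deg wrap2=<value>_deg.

L=295.752 wrap1=214.43_deg wrap2=214.43_deg

crossed belt: β = asin((r1+r2)/C) = asin(29/98) = 17.2126°
wrap1 = wrap2 = π + 2β = 214.4252°
tangent length = C·cosβ = 93.6109
L = (r1+r2)·wrap + 2·C·cosβ = 29·3.7424 + 2·93.6109 = 295.7522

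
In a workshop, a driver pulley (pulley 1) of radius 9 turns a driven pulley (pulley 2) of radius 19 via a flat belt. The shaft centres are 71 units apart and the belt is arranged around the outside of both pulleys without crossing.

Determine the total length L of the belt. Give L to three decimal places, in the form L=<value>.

open belt: β = asin((r2−r1)/C) = asin(10/71) = 8.0967°
wrap1 = π − 2β = 163.8065°
wrap2 = π + 2β = 196.1935°
tangent length = C·cosβ = 70.2922
L = r1·wrap1 + r2·wrap2 + 2·C·cosβ = 9·2.8590 + 19·3.4242 + 2·70.2922 = 231.3754

L=231.375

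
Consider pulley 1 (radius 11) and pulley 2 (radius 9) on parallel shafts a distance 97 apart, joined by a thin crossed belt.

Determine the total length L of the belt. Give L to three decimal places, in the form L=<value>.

crossed belt: β = asin((r1+r2)/C) = asin(20/97) = 11.8989°
wrap1 = wrap2 = π + 2β = 203.7978°
tangent length = C·cosβ = 94.9158
L = (r1+r2)·wrap + 2·C·cosβ = 20·3.5569 + 2·94.9158 = 260.9704

L=260.970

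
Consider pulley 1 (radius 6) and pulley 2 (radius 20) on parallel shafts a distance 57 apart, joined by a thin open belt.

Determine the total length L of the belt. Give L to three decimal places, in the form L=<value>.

L=199.138

open belt: β = asin((r2−r1)/C) = asin(14/57) = 14.2181°
wrap1 = π − 2β = 151.5638°
wrap2 = π + 2β = 208.4362°
tangent length = C·cosβ = 55.2540
L = r1·wrap1 + r2·wrap2 + 2·C·cosβ = 6·2.6453 + 20·3.6379 + 2·55.2540 = 199.1376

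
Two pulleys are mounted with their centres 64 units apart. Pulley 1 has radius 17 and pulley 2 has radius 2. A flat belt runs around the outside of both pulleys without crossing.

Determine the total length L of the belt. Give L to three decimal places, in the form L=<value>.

L=191.222

open belt: β = asin((r2−r1)/C) = asin(-15/64) = -13.5548°
wrap1 = π − 2β = 207.1096°
wrap2 = π + 2β = 152.8904°
tangent length = C·cosβ = 62.2174
L = r1·wrap1 + r2·wrap2 + 2·C·cosβ = 17·3.6147 + 2·2.6684 + 2·62.2174 = 191.2223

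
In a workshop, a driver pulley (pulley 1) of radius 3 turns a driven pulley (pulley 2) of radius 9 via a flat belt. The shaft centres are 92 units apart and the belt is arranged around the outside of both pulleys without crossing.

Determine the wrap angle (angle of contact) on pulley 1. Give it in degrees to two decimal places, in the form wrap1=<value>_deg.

wrap1=172.52_deg

open belt: β = asin((r2−r1)/C) = asin(6/92) = 3.7393°
wrap1 = π − 2β = 172.5213°
wrap2 = π + 2β = 187.4787°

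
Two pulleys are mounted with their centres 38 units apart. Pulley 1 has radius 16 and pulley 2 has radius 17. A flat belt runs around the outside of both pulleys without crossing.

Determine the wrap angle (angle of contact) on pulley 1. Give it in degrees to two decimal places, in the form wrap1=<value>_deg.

wrap1=176.98_deg

open belt: β = asin((r2−r1)/C) = asin(1/38) = 1.5080°
wrap1 = π − 2β = 176.9841°
wrap2 = π + 2β = 183.0159°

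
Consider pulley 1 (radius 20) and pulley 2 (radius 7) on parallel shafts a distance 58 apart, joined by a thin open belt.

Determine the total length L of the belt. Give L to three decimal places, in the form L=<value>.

open belt: β = asin((r2−r1)/C) = asin(-13/58) = -12.9522°
wrap1 = π − 2β = 205.9044°
wrap2 = π + 2β = 154.0956°
tangent length = C·cosβ = 56.5243
L = r1·wrap1 + r2·wrap2 + 2·C·cosβ = 20·3.5937 + 7·2.6895 + 2·56.5243 = 203.7492

L=203.749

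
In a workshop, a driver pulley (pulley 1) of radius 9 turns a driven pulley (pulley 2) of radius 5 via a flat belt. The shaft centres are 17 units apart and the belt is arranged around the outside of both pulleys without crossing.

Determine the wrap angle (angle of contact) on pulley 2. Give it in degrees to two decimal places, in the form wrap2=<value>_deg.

wrap2=152.78_deg

open belt: β = asin((r2−r1)/C) = asin(-4/17) = -13.6090°
wrap1 = π − 2β = 207.2179°
wrap2 = π + 2β = 152.7821°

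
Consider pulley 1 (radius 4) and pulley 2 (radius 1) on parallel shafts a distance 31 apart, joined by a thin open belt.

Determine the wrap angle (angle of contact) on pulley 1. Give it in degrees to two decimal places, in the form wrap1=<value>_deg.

open belt: β = asin((r2−r1)/C) = asin(-3/31) = -5.5534°
wrap1 = π − 2β = 191.1069°
wrap2 = π + 2β = 168.8931°

wrap1=191.11_deg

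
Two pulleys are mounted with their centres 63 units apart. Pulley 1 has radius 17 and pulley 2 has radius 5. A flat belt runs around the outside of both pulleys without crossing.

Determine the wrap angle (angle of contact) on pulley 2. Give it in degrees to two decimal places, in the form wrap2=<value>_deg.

wrap2=158.04_deg

open belt: β = asin((r2−r1)/C) = asin(-12/63) = -10.9806°
wrap1 = π − 2β = 201.9612°
wrap2 = π + 2β = 158.0388°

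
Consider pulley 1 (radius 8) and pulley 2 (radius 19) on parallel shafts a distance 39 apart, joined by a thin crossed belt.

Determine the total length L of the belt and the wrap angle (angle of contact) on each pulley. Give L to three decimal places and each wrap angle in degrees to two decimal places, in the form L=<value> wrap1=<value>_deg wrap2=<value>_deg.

crossed belt: β = asin((r1+r2)/C) = asin(27/39) = 43.8131°
wrap1 = wrap2 = π + 2β = 267.6261°
tangent length = C·cosβ = 28.1425
L = (r1+r2)·wrap + 2·C·cosβ = 27·4.6710 + 2·28.1425 = 182.4008

L=182.401 wrap1=267.63_deg wrap2=267.63_deg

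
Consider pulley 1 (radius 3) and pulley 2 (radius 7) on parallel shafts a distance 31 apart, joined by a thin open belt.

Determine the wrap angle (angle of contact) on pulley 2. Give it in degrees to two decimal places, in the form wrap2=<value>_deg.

open belt: β = asin((r2−r1)/C) = asin(4/31) = 7.4137°
wrap1 = π − 2β = 165.1727°
wrap2 = π + 2β = 194.8273°

wrap2=194.83_deg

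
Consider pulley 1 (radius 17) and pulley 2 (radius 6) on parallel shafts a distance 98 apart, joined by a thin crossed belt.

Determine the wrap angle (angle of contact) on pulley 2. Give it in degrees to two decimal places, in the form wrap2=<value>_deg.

crossed belt: β = asin((r1+r2)/C) = asin(23/98) = 13.5736°
wrap1 = wrap2 = π + 2β = 207.1472°

wrap2=207.15_deg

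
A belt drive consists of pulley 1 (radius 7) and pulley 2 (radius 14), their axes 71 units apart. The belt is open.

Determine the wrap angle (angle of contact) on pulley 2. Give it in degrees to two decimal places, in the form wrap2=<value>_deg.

open belt: β = asin((r2−r1)/C) = asin(7/71) = 5.6581°
wrap1 = π − 2β = 168.6839°
wrap2 = π + 2β = 191.3161°

wrap2=191.32_deg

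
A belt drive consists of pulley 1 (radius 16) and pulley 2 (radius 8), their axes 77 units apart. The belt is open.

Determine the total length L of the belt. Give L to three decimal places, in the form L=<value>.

L=230.230

open belt: β = asin((r2−r1)/C) = asin(-8/77) = -5.9636°
wrap1 = π − 2β = 191.9271°
wrap2 = π + 2β = 168.0729°
tangent length = C·cosβ = 76.5833
L = r1·wrap1 + r2·wrap2 + 2·C·cosβ = 16·3.3498 + 8·2.9334 + 2·76.5833 = 230.2301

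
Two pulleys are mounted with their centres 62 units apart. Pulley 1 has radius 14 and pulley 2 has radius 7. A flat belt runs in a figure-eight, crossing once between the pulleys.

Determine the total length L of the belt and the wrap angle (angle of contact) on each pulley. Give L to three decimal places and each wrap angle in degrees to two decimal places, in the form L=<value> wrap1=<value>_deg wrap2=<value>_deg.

L=197.157 wrap1=219.60_deg wrap2=219.60_deg

crossed belt: β = asin((r1+r2)/C) = asin(21/62) = 19.7983°
wrap1 = wrap2 = π + 2β = 219.5966°
tangent length = C·cosβ = 58.3352
L = (r1+r2)·wrap + 2·C·cosβ = 21·3.8327 + 2·58.3352 = 197.1568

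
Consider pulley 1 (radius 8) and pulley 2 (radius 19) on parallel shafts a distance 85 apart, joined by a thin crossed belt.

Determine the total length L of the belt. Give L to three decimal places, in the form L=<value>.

L=263.474

crossed belt: β = asin((r1+r2)/C) = asin(27/85) = 18.5207°
wrap1 = wrap2 = π + 2β = 217.0414°
tangent length = C·cosβ = 80.5978
L = (r1+r2)·wrap + 2·C·cosβ = 27·3.7881 + 2·80.5978 = 263.4739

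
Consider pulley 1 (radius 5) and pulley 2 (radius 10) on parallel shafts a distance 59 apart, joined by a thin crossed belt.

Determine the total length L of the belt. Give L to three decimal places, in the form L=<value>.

crossed belt: β = asin((r1+r2)/C) = asin(15/59) = 14.7284°
wrap1 = wrap2 = π + 2β = 209.4568°
tangent length = C·cosβ = 57.0614
L = (r1+r2)·wrap + 2·C·cosβ = 15·3.6557 + 2·57.0614 = 168.9584

L=168.958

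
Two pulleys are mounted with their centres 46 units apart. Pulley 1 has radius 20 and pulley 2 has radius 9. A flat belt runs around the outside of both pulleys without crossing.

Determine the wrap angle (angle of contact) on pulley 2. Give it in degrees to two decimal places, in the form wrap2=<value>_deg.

open belt: β = asin((r2−r1)/C) = asin(-11/46) = -13.8352°
wrap1 = π − 2β = 207.6704°
wrap2 = π + 2β = 152.3296°

wrap2=152.33_deg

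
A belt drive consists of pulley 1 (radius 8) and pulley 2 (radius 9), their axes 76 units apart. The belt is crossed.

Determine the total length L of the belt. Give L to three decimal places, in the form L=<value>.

crossed belt: β = asin((r1+r2)/C) = asin(17/76) = 12.9255°
wrap1 = wrap2 = π + 2β = 205.8510°
tangent length = C·cosβ = 74.0743
L = (r1+r2)·wrap + 2·C·cosβ = 17·3.5928 + 2·74.0743 = 209.2258

L=209.226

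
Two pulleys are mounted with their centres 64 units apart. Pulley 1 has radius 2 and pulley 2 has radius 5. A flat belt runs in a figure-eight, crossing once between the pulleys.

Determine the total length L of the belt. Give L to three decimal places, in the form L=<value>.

crossed belt: β = asin((r1+r2)/C) = asin(7/64) = 6.2793°
wrap1 = wrap2 = π + 2β = 192.5586°
tangent length = C·cosβ = 63.6160
L = (r1+r2)·wrap + 2·C·cosβ = 7·3.3608 + 2·63.6160 = 150.7575

L=150.758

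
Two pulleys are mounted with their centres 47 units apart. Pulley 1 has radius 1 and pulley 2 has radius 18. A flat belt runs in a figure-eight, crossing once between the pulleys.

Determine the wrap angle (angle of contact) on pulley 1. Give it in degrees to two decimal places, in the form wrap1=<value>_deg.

wrap1=227.69_deg

crossed belt: β = asin((r1+r2)/C) = asin(19/47) = 23.8445°
wrap1 = wrap2 = π + 2β = 227.6889°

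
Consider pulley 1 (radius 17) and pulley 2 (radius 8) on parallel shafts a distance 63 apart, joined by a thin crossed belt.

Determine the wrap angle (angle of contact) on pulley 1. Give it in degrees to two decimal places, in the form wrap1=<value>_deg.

crossed belt: β = asin((r1+r2)/C) = asin(25/63) = 23.3799°
wrap1 = wrap2 = π + 2β = 226.7597°

wrap1=226.76_deg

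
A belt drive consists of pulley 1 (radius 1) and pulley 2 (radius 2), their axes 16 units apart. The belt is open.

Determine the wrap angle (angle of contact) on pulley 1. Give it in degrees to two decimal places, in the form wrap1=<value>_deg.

wrap1=172.83_deg

open belt: β = asin((r2−r1)/C) = asin(1/16) = 3.5833°
wrap1 = π − 2β = 172.8334°
wrap2 = π + 2β = 187.1666°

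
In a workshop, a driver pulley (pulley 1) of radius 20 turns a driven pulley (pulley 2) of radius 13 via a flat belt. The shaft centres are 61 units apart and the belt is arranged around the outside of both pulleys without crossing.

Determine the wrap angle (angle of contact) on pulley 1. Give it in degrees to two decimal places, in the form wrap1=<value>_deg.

wrap1=193.18_deg

open belt: β = asin((r2−r1)/C) = asin(-7/61) = -6.5894°
wrap1 = π − 2β = 193.1789°
wrap2 = π + 2β = 166.8211°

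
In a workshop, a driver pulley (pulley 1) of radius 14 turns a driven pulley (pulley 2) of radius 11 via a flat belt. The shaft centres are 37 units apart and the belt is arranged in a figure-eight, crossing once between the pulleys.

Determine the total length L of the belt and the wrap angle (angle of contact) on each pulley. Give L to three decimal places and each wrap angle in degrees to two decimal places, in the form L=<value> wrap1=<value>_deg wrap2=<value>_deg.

L=170.187 wrap1=265.01_deg wrap2=265.01_deg

crossed belt: β = asin((r1+r2)/C) = asin(25/37) = 42.5066°
wrap1 = wrap2 = π + 2β = 265.0133°
tangent length = C·cosβ = 27.2764
L = (r1+r2)·wrap + 2·C·cosβ = 25·4.6254 + 2·27.2764 = 170.1866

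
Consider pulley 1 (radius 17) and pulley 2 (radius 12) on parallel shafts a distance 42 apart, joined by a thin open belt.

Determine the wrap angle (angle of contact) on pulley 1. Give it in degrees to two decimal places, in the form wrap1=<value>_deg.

open belt: β = asin((r2−r1)/C) = asin(-5/42) = -6.8371°
wrap1 = π − 2β = 193.6743°
wrap2 = π + 2β = 166.3257°

wrap1=193.67_deg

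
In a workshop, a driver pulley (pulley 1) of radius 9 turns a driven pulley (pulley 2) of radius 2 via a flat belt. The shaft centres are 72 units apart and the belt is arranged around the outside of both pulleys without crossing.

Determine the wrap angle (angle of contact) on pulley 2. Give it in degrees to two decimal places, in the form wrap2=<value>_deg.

wrap2=168.84_deg

open belt: β = asin((r2−r1)/C) = asin(-7/72) = -5.5792°
wrap1 = π − 2β = 191.1585°
wrap2 = π + 2β = 168.8415°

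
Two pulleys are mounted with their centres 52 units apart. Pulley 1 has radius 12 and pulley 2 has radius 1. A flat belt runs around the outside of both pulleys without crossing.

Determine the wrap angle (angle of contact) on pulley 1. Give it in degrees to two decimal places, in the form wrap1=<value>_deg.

wrap1=204.43_deg

open belt: β = asin((r2−r1)/C) = asin(-11/52) = -12.2125°
wrap1 = π − 2β = 204.4251°
wrap2 = π + 2β = 155.5749°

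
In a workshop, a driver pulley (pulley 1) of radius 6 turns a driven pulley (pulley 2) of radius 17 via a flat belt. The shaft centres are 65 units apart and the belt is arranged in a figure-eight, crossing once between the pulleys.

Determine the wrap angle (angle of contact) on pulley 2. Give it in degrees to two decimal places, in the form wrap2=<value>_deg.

crossed belt: β = asin((r1+r2)/C) = asin(23/65) = 20.7227°
wrap1 = wrap2 = π + 2β = 221.4455°

wrap2=221.45_deg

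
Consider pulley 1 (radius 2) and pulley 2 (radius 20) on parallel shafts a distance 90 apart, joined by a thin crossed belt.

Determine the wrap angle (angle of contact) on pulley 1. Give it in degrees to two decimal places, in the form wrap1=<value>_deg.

wrap1=208.30_deg

crossed belt: β = asin((r1+r2)/C) = asin(22/90) = 14.1490°
wrap1 = wrap2 = π + 2β = 208.2980°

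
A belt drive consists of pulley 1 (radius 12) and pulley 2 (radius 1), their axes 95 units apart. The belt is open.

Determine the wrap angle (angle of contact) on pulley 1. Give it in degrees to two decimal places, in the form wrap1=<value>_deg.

wrap1=193.30_deg

open belt: β = asin((r2−r1)/C) = asin(-11/95) = -6.6492°
wrap1 = π − 2β = 193.2983°
wrap2 = π + 2β = 166.7017°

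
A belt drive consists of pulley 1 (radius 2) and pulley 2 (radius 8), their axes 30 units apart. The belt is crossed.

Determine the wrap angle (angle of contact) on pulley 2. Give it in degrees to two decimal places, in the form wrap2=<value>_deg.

crossed belt: β = asin((r1+r2)/C) = asin(10/30) = 19.4712°
wrap1 = wrap2 = π + 2β = 218.9424°

wrap2=218.94_deg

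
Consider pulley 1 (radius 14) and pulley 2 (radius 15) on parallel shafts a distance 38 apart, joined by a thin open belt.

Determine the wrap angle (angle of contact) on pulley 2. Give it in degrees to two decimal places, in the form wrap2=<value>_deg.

open belt: β = asin((r2−r1)/C) = asin(1/38) = 1.5080°
wrap1 = π − 2β = 176.9841°
wrap2 = π + 2β = 183.0159°

wrap2=183.02_deg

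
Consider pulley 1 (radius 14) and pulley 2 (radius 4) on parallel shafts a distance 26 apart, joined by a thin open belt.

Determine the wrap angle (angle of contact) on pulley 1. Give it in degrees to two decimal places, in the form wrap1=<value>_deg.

wrap1=225.24_deg

open belt: β = asin((r2−r1)/C) = asin(-10/26) = -22.6199°
wrap1 = π − 2β = 225.2397°
wrap2 = π + 2β = 134.7603°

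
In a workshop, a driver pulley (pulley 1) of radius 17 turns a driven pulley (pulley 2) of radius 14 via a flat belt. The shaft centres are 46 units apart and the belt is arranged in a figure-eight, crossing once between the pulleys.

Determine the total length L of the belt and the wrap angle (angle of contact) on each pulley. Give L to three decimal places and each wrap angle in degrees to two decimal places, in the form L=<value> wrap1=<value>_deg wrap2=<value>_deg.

L=211.208 wrap1=264.74_deg wrap2=264.74_deg

crossed belt: β = asin((r1+r2)/C) = asin(31/46) = 42.3698°
wrap1 = wrap2 = π + 2β = 264.7396°
tangent length = C·cosβ = 33.9853
L = (r1+r2)·wrap + 2·C·cosβ = 31·4.6206 + 2·33.9853 = 211.2085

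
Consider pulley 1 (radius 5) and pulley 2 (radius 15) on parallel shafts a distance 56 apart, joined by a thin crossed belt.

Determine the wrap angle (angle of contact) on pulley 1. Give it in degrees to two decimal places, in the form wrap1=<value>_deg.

crossed belt: β = asin((r1+r2)/C) = asin(20/56) = 20.9248°
wrap1 = wrap2 = π + 2β = 221.8497°

wrap1=221.85_deg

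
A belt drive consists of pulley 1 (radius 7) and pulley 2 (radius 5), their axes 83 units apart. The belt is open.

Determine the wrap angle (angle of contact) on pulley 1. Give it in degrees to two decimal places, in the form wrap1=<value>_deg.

open belt: β = asin((r2−r1)/C) = asin(-2/83) = -1.3808°
wrap1 = π − 2β = 182.7615°
wrap2 = π + 2β = 177.2385°

wrap1=182.76_deg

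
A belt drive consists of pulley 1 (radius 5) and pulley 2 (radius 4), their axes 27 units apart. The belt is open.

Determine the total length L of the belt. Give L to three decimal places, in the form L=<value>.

L=82.311

open belt: β = asin((r2−r1)/C) = asin(-1/27) = -2.1226°
wrap1 = π − 2β = 184.2451°
wrap2 = π + 2β = 175.7549°
tangent length = C·cosβ = 26.9815
L = r1·wrap1 + r2·wrap2 + 2·C·cosβ = 5·3.2157 + 4·3.0675 + 2·26.9815 = 82.3114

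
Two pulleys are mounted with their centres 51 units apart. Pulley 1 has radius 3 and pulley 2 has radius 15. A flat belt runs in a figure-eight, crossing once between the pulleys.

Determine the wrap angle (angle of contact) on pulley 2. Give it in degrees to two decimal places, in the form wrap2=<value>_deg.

crossed belt: β = asin((r1+r2)/C) = asin(18/51) = 20.6673°
wrap1 = wrap2 = π + 2β = 221.3346°

wrap2=221.33_deg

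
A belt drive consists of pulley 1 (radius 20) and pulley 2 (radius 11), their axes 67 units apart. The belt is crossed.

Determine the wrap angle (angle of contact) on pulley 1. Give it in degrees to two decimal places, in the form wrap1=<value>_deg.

crossed belt: β = asin((r1+r2)/C) = asin(31/67) = 27.5606°
wrap1 = wrap2 = π + 2β = 235.1212°

wrap1=235.12_deg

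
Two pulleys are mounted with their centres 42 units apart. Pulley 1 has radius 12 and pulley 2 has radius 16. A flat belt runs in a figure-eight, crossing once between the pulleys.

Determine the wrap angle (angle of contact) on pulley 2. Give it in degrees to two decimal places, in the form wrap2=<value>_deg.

wrap2=263.62_deg

crossed belt: β = asin((r1+r2)/C) = asin(28/42) = 41.8103°
wrap1 = wrap2 = π + 2β = 263.6206°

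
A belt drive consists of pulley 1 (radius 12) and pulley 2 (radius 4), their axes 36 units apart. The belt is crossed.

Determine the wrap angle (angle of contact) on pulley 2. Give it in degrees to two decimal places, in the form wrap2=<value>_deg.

crossed belt: β = asin((r1+r2)/C) = asin(16/36) = 26.3878°
wrap1 = wrap2 = π + 2β = 232.7756°

wrap2=232.78_deg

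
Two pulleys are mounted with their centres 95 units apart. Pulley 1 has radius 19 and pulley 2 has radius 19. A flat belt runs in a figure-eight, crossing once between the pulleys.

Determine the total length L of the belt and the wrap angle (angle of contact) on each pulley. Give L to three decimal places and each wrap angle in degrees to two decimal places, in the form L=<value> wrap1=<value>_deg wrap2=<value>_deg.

L=324.794 wrap1=227.16_deg wrap2=227.16_deg

crossed belt: β = asin((r1+r2)/C) = asin(38/95) = 23.5782°
wrap1 = wrap2 = π + 2β = 227.1564°
tangent length = C·cosβ = 87.0689
L = (r1+r2)·wrap + 2·C·cosβ = 38·3.9646 + 2·87.0689 = 324.7937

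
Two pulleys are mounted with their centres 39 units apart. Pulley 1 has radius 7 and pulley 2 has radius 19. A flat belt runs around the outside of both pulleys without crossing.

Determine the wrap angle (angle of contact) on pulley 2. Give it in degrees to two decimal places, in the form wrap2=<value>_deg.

wrap2=215.84_deg

open belt: β = asin((r2−r1)/C) = asin(12/39) = 17.9202°
wrap1 = π − 2β = 144.1596°
wrap2 = π + 2β = 215.8404°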